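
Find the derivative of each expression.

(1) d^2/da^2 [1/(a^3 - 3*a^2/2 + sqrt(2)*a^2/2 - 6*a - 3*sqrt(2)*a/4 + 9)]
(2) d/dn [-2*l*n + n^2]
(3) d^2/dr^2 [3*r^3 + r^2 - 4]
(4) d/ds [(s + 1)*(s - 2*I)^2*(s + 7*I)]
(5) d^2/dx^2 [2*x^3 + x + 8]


(1) = 8*(2*(-6*a - sqrt(2) + 3)*(4*a^3 - 6*a^2 + 2*sqrt(2)*a^2 - 24*a - 3*sqrt(2)*a + 36) + (-12*a^2 - 4*sqrt(2)*a + 12*a + 3*sqrt(2) + 24)^2)/(4*a^3 - 6*a^2 + 2*sqrt(2)*a^2 - 24*a - 3*sqrt(2)*a + 36)^3
(2) = -2*l + 2*n
(3) = 18*r + 2
(4) = 4*s^3 + s^2*(3 + 9*I) + 6*s*(8 + I) + 24 - 28*I
(5) = 12*x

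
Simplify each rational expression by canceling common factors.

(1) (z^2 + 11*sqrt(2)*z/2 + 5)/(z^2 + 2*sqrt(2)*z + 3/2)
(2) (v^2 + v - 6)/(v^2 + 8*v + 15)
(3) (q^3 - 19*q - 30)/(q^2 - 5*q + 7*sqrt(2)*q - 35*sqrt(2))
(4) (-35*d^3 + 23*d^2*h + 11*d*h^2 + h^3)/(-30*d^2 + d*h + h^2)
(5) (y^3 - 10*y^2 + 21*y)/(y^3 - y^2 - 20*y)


(1) = (4*z + 20*sqrt(2))/(4*z + 6*sqrt(2))
(2) = (v - 2)/(v + 5)
(3) = (q^2 + 5*q + 6)/(q + 7*sqrt(2))
(4) = (35*d^3 - 23*d^2*h - 11*d*h^2 - h^3)/(30*d^2 - d*h - h^2)
(5) = (y^2 - 10*y + 21)/(y^2 - y - 20)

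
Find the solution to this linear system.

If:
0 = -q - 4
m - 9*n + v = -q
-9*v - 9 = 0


Then:
m = 9*n + 5
q = -4
v = -1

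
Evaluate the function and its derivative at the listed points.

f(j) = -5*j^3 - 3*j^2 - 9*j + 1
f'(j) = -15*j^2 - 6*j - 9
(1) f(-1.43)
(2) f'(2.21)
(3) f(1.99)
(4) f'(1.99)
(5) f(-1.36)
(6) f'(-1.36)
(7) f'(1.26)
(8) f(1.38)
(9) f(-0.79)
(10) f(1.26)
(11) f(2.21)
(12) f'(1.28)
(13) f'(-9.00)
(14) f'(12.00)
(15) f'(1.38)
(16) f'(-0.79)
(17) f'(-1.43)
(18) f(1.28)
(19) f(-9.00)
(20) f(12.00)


(1) = 22.36
(2) = -95.52
(3) = -68.19
(4) = -80.34
(5) = 20.27
(6) = -28.58
(7) = -40.37
(8) = -30.27
(9) = 8.70
(10) = -25.10
(11) = -87.51
(12) = -41.26
(13) = -1170.00
(14) = -2241.00
(15) = -45.85
(16) = -13.62
(17) = -31.09
(18) = -25.92
(19) = 3484.00
(20) = -9179.00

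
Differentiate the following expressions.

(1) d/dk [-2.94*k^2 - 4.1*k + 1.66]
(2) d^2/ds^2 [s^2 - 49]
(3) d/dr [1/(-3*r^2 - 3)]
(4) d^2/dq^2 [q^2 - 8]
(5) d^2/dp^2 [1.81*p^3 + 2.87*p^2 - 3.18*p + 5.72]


(1) = -5.88*k - 4.1
(2) = 2
(3) = 2*r/(3*(r^2 + 1)^2)
(4) = 2
(5) = 10.86*p + 5.74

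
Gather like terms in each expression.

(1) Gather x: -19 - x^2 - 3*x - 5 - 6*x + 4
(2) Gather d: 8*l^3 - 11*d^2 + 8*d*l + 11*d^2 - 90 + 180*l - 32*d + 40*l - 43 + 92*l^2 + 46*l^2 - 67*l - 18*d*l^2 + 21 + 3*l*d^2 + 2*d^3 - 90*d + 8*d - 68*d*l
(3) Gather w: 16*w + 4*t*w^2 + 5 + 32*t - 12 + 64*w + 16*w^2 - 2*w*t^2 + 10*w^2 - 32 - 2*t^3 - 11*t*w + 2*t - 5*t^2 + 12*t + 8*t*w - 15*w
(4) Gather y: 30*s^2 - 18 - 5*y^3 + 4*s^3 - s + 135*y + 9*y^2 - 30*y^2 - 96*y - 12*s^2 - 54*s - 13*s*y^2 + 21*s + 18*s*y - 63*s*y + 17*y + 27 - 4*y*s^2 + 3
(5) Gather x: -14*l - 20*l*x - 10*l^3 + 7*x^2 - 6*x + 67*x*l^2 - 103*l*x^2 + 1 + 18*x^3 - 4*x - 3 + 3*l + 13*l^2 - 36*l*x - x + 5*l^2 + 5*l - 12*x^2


(1) = -x^2 - 9*x - 20
(2) = 2*d^3 + 3*d^2*l + d*(-18*l^2 - 60*l - 114) + 8*l^3 + 138*l^2 + 153*l - 112
(3) = -2*t^3 - 5*t^2 + 46*t + w^2*(4*t + 26) + w*(-2*t^2 - 3*t + 65) - 39
(4) = 4*s^3 + 18*s^2 - 34*s - 5*y^3 + y^2*(-13*s - 21) + y*(-4*s^2 - 45*s + 56) + 12
(5) = -10*l^3 + 18*l^2 - 6*l + 18*x^3 + x^2*(-103*l - 5) + x*(67*l^2 - 56*l - 11) - 2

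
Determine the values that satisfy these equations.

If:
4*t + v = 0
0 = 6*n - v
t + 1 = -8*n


Then:
n = -2/13
t = 3/13
v = -12/13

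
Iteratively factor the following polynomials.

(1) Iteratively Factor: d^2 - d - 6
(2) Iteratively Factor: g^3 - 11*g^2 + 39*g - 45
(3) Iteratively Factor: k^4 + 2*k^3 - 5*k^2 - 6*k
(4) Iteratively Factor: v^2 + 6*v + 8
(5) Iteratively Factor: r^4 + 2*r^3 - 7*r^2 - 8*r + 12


(1) = (d + 2)*(d - 3)
(2) = (g - 5)*(g^2 - 6*g + 9) = (g - 5)*(g - 3)*(g - 3)
(3) = (k + 3)*(k^3 - k^2 - 2*k) = k*(k + 3)*(k^2 - k - 2) = k*(k + 1)*(k + 3)*(k - 2)
(4) = (v + 4)*(v + 2)
(5) = (r + 3)*(r^3 - r^2 - 4*r + 4) = (r - 1)*(r + 3)*(r^2 - 4) = (r - 1)*(r + 2)*(r + 3)*(r - 2)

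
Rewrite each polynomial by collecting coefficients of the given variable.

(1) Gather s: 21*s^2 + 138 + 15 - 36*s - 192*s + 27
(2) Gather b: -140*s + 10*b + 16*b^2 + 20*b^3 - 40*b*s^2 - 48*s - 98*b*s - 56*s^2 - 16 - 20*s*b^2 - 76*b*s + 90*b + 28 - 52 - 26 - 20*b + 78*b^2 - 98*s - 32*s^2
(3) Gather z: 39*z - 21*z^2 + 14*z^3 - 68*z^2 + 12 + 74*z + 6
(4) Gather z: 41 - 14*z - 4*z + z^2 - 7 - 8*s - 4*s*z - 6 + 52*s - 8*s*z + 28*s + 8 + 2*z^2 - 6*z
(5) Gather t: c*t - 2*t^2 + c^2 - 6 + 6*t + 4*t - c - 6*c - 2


(1) = 21*s^2 - 228*s + 180
(2) = 20*b^3 + b^2*(94 - 20*s) + b*(-40*s^2 - 174*s + 80) - 88*s^2 - 286*s - 66
(3) = 14*z^3 - 89*z^2 + 113*z + 18
(4) = 72*s + 3*z^2 + z*(-12*s - 24) + 36
(5) = c^2 - 7*c - 2*t^2 + t*(c + 10) - 8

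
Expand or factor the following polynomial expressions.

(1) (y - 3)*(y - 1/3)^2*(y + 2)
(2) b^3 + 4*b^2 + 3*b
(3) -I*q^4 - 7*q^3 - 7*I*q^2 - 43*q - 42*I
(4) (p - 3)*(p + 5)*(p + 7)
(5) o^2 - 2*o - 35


(1) = y^4 - 5*y^3/3 - 47*y^2/9 + 35*y/9 - 2/3
(2) = b*(b + 1)*(b + 3)
(3) = (q - 7*I)*(q - 3*I)*(q + 2*I)*(-I*q + 1)
(4) = p^3 + 9*p^2 - p - 105
(5) = (o - 7)*(o + 5)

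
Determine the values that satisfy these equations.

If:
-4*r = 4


Then:
r = -1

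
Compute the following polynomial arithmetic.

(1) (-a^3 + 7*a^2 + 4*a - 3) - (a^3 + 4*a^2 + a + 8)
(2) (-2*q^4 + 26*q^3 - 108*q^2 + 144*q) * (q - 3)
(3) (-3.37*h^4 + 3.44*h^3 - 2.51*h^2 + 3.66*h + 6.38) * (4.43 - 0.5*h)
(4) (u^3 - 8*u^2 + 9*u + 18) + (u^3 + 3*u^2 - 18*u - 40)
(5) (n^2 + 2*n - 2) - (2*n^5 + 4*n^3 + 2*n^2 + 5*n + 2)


(1) = -2*a^3 + 3*a^2 + 3*a - 11
(2) = -2*q^5 + 32*q^4 - 186*q^3 + 468*q^2 - 432*q
(3) = 1.685*h^5 - 16.6491*h^4 + 16.4942*h^3 - 12.9493*h^2 + 13.0238*h + 28.2634
(4) = 2*u^3 - 5*u^2 - 9*u - 22
(5) = -2*n^5 - 4*n^3 - n^2 - 3*n - 4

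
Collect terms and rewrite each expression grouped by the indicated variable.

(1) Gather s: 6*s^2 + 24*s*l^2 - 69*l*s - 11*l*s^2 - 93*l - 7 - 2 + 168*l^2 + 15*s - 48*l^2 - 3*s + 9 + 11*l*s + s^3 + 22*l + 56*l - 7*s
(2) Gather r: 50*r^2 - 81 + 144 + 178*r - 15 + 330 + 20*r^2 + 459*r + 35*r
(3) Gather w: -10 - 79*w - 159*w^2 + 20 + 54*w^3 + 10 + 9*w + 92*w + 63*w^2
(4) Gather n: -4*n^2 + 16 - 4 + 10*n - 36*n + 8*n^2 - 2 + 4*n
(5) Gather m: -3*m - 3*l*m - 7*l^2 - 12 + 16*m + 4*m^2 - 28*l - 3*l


(1) = 120*l^2 - 15*l + s^3 + s^2*(6 - 11*l) + s*(24*l^2 - 58*l + 5)
(2) = 70*r^2 + 672*r + 378
(3) = 54*w^3 - 96*w^2 + 22*w + 20
(4) = 4*n^2 - 22*n + 10
(5) = -7*l^2 - 31*l + 4*m^2 + m*(13 - 3*l) - 12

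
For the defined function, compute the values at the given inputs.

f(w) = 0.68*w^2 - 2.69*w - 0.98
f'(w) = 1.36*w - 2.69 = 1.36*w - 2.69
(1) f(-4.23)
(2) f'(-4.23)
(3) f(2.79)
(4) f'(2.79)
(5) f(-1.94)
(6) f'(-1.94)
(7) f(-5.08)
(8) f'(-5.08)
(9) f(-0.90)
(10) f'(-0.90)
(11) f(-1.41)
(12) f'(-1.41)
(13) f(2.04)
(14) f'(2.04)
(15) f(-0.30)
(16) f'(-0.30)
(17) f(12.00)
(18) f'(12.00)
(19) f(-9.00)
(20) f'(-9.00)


(1) = 22.57
(2) = -8.44
(3) = -3.19
(4) = 1.10
(5) = 6.80
(6) = -5.33
(7) = 30.23
(8) = -9.60
(9) = 1.99
(10) = -3.91
(11) = 4.16
(12) = -4.61
(13) = -3.64
(14) = 0.08
(15) = -0.11
(16) = -3.10
(17) = 64.66
(18) = 13.63
(19) = 78.31
(20) = -14.93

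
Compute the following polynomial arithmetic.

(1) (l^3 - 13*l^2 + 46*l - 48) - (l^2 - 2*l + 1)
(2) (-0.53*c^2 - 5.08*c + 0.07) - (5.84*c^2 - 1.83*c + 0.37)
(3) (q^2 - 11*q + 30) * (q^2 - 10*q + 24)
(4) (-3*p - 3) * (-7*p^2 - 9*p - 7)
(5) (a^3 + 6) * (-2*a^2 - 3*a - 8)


(1) = l^3 - 14*l^2 + 48*l - 49
(2) = -6.37*c^2 - 3.25*c - 0.3
(3) = q^4 - 21*q^3 + 164*q^2 - 564*q + 720
(4) = 21*p^3 + 48*p^2 + 48*p + 21
(5) = -2*a^5 - 3*a^4 - 8*a^3 - 12*a^2 - 18*a - 48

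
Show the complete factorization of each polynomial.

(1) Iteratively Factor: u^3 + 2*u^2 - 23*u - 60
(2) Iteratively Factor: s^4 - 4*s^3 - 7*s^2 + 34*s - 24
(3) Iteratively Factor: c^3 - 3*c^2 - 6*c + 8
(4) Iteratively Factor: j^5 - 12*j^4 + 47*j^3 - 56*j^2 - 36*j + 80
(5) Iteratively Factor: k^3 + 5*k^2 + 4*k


(1) = (u + 3)*(u^2 - u - 20) = (u + 3)*(u + 4)*(u - 5)
(2) = (s - 4)*(s^3 - 7*s + 6) = (s - 4)*(s + 3)*(s^2 - 3*s + 2) = (s - 4)*(s - 2)*(s + 3)*(s - 1)
(3) = (c - 1)*(c^2 - 2*c - 8) = (c - 4)*(c - 1)*(c + 2)
(4) = (j - 2)*(j^4 - 10*j^3 + 27*j^2 - 2*j - 40) = (j - 2)*(j + 1)*(j^3 - 11*j^2 + 38*j - 40) = (j - 2)^2*(j + 1)*(j^2 - 9*j + 20) = (j - 4)*(j - 2)^2*(j + 1)*(j - 5)
(5) = (k)*(k^2 + 5*k + 4) = k*(k + 4)*(k + 1)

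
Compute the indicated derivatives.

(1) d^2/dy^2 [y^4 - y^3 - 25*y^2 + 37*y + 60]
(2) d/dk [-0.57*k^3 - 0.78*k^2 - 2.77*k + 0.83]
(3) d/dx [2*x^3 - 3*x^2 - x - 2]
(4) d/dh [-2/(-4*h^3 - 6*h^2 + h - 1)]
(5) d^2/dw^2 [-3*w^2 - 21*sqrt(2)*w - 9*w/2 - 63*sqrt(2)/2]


(1) = 12*y^2 - 6*y - 50
(2) = -1.71*k^2 - 1.56*k - 2.77
(3) = 6*x^2 - 6*x - 1
(4) = 2*(-12*h^2 - 12*h + 1)/(4*h^3 + 6*h^2 - h + 1)^2
(5) = -6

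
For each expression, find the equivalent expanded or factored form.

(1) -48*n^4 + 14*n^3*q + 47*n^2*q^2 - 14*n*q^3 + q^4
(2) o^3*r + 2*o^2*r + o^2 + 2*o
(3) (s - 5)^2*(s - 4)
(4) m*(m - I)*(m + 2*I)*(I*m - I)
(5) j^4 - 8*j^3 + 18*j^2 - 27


(1) = (-8*n + q)*(-6*n + q)*(-n + q)*(n + q)
(2) = o*(o + 2)*(o*r + 1)
(3) = s^3 - 14*s^2 + 65*s - 100
(4) = I*m^4 - m^3 - I*m^3 + m^2 + 2*I*m^2 - 2*I*m
(5) = (j - 3)^3*(j + 1)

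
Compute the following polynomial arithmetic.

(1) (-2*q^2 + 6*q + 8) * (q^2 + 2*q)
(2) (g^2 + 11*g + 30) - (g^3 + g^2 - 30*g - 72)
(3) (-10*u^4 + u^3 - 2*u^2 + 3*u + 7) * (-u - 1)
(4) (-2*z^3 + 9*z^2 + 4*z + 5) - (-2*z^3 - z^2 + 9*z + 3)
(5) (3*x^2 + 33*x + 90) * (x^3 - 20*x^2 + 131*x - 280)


(1) = -2*q^4 + 2*q^3 + 20*q^2 + 16*q
(2) = -g^3 + 41*g + 102
(3) = 10*u^5 + 9*u^4 + u^3 - u^2 - 10*u - 7
(4) = 10*z^2 - 5*z + 2
(5) = 3*x^5 - 27*x^4 - 177*x^3 + 1683*x^2 + 2550*x - 25200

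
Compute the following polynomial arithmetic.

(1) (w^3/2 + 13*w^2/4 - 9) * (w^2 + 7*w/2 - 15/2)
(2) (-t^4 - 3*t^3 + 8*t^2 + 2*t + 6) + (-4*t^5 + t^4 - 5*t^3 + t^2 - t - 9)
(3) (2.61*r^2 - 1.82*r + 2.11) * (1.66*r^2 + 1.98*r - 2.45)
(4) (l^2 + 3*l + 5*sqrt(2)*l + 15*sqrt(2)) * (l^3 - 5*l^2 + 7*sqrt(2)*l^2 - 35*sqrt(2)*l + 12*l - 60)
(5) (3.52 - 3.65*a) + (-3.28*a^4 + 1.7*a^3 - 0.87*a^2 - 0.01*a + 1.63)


(1) = w^5/2 + 5*w^4 + 61*w^3/8 - 267*w^2/8 - 63*w/2 + 135/2
(2) = -4*t^5 - 8*t^3 + 9*t^2 + t - 3
(3) = 4.3326*r^4 + 2.1466*r^3 - 6.4955*r^2 + 8.6368*r - 5.1695
(4) = l^5 - 2*l^4 + 12*sqrt(2)*l^4 - 24*sqrt(2)*l^3 + 67*l^3 - 120*sqrt(2)*l^2 - 164*l^2 - 1230*l - 120*sqrt(2)*l - 900*sqrt(2)
(5) = -3.28*a^4 + 1.7*a^3 - 0.87*a^2 - 3.66*a + 5.15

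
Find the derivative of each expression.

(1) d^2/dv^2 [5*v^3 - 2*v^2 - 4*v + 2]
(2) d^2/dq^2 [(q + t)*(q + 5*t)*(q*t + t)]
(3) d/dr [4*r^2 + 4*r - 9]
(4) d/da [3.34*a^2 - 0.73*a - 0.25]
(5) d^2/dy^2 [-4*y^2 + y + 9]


(1) = 30*v - 4
(2) = 2*t*(3*q + 6*t + 1)
(3) = 8*r + 4
(4) = 6.68*a - 0.73
(5) = -8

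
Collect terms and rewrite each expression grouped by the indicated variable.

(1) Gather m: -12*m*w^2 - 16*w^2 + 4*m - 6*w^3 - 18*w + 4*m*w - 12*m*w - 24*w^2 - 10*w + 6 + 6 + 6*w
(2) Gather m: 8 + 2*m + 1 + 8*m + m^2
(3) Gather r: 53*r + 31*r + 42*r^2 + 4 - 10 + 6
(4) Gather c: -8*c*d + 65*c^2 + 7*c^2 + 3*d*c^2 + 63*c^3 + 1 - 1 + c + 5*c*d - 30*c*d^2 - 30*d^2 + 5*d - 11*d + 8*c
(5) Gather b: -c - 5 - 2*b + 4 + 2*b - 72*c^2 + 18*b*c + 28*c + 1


(1) = m*(-12*w^2 - 8*w + 4) - 6*w^3 - 40*w^2 - 22*w + 12
(2) = m^2 + 10*m + 9
(3) = 42*r^2 + 84*r
(4) = 63*c^3 + c^2*(3*d + 72) + c*(-30*d^2 - 3*d + 9) - 30*d^2 - 6*d
(5) = 18*b*c - 72*c^2 + 27*c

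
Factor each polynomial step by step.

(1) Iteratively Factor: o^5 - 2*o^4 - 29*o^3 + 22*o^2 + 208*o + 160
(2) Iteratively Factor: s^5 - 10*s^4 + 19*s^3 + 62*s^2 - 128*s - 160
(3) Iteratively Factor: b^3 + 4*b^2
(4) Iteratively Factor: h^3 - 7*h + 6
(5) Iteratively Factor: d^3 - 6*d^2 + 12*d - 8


(1) = (o - 5)*(o^4 + 3*o^3 - 14*o^2 - 48*o - 32) = (o - 5)*(o + 1)*(o^3 + 2*o^2 - 16*o - 32) = (o - 5)*(o + 1)*(o + 2)*(o^2 - 16) = (o - 5)*(o - 4)*(o + 1)*(o + 2)*(o + 4)
(2) = (s - 5)*(s^4 - 5*s^3 - 6*s^2 + 32*s + 32) = (s - 5)*(s - 4)*(s^3 - s^2 - 10*s - 8) = (s - 5)*(s - 4)*(s + 2)*(s^2 - 3*s - 4) = (s - 5)*(s - 4)^2*(s + 2)*(s + 1)
(3) = (b)*(b^2 + 4*b) = b^2*(b + 4)
(4) = (h + 3)*(h^2 - 3*h + 2) = (h - 2)*(h + 3)*(h - 1)
(5) = (d - 2)*(d^2 - 4*d + 4) = (d - 2)^2*(d - 2)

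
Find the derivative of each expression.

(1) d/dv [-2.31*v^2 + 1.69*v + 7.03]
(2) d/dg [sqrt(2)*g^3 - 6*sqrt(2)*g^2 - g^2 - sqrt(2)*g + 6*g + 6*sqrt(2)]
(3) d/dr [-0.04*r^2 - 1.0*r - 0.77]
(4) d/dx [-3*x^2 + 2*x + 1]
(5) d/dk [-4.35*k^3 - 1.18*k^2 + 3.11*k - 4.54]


(1) = 1.69 - 4.62*v
(2) = 3*sqrt(2)*g^2 - 12*sqrt(2)*g - 2*g - sqrt(2) + 6
(3) = -0.08*r - 1.0
(4) = 2 - 6*x
(5) = -13.05*k^2 - 2.36*k + 3.11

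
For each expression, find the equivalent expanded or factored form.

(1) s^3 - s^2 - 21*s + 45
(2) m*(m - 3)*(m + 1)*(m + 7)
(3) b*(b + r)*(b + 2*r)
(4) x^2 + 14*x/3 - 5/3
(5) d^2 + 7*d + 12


(1) = (s - 3)^2*(s + 5)
(2) = m^4 + 5*m^3 - 17*m^2 - 21*m
(3) = b^3 + 3*b^2*r + 2*b*r^2
(4) = (x - 1/3)*(x + 5)
(5) = (d + 3)*(d + 4)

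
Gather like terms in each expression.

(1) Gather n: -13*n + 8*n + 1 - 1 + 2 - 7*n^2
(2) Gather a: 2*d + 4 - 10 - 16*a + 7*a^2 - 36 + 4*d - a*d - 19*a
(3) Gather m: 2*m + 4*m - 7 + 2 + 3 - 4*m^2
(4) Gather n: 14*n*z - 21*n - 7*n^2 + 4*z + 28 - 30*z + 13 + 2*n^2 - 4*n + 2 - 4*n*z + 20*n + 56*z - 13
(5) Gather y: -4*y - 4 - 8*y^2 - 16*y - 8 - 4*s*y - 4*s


(1) = -7*n^2 - 5*n + 2
(2) = 7*a^2 + a*(-d - 35) + 6*d - 42
(3) = -4*m^2 + 6*m - 2
(4) = -5*n^2 + n*(10*z - 5) + 30*z + 30
(5) = -4*s - 8*y^2 + y*(-4*s - 20) - 12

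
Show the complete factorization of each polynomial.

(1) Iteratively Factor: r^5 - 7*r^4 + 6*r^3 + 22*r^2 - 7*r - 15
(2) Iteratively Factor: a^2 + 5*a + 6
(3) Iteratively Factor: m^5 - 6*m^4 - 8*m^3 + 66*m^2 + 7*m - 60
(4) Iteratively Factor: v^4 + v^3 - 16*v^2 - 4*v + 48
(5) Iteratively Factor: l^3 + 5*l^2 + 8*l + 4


(1) = (r - 5)*(r^4 - 2*r^3 - 4*r^2 + 2*r + 3) = (r - 5)*(r + 1)*(r^3 - 3*r^2 - r + 3) = (r - 5)*(r - 1)*(r + 1)*(r^2 - 2*r - 3) = (r - 5)*(r - 3)*(r - 1)*(r + 1)*(r + 1)
(2) = (a + 3)*(a + 2)
(3) = (m - 1)*(m^4 - 5*m^3 - 13*m^2 + 53*m + 60) = (m - 1)*(m + 3)*(m^3 - 8*m^2 + 11*m + 20) = (m - 5)*(m - 1)*(m + 3)*(m^2 - 3*m - 4) = (m - 5)*(m - 4)*(m - 1)*(m + 3)*(m + 1)
(4) = (v - 3)*(v^3 + 4*v^2 - 4*v - 16) = (v - 3)*(v - 2)*(v^2 + 6*v + 8) = (v - 3)*(v - 2)*(v + 2)*(v + 4)
(5) = (l + 2)*(l^2 + 3*l + 2) = (l + 2)^2*(l + 1)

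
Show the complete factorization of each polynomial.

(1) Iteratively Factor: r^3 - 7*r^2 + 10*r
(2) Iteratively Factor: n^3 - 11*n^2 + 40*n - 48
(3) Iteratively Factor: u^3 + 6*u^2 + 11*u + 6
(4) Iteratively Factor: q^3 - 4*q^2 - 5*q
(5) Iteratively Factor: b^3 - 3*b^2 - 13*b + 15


(1) = (r)*(r^2 - 7*r + 10) = r*(r - 2)*(r - 5)
(2) = (n - 3)*(n^2 - 8*n + 16) = (n - 4)*(n - 3)*(n - 4)
(3) = (u + 2)*(u^2 + 4*u + 3) = (u + 1)*(u + 2)*(u + 3)
(4) = (q - 5)*(q^2 + q) = (q - 5)*(q + 1)*(q)
(5) = (b - 5)*(b^2 + 2*b - 3) = (b - 5)*(b - 1)*(b + 3)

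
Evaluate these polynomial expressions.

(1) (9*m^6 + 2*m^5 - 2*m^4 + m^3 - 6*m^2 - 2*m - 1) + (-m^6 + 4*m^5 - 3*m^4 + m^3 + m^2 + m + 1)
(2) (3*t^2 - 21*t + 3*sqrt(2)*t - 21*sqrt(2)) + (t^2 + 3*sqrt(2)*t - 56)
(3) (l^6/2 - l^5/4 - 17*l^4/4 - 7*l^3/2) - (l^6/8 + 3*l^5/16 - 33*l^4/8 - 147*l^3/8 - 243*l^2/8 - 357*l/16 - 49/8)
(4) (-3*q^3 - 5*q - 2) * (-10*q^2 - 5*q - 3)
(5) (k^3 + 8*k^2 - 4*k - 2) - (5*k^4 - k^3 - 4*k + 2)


(1) = 8*m^6 + 6*m^5 - 5*m^4 + 2*m^3 - 5*m^2 - m
(2) = 4*t^2 - 21*t + 6*sqrt(2)*t - 56 - 21*sqrt(2)
(3) = 3*l^6/8 - 7*l^5/16 - l^4/8 + 119*l^3/8 + 243*l^2/8 + 357*l/16 + 49/8
(4) = 30*q^5 + 15*q^4 + 59*q^3 + 45*q^2 + 25*q + 6
(5) = -5*k^4 + 2*k^3 + 8*k^2 - 4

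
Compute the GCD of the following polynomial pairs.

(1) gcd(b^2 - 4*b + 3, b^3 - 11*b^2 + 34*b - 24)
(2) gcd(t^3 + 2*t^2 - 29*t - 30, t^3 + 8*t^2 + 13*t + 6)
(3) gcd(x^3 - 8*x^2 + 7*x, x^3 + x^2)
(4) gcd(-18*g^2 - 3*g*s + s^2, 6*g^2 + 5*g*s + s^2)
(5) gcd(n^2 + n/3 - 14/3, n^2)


(1) = gcd((b - 3)*(b - 1), (b - 6)*(b - 4)*(b - 1)) = b - 1
(2) = t^2 + 7*t + 6
(3) = x
(4) = 3*g + s
(5) = 1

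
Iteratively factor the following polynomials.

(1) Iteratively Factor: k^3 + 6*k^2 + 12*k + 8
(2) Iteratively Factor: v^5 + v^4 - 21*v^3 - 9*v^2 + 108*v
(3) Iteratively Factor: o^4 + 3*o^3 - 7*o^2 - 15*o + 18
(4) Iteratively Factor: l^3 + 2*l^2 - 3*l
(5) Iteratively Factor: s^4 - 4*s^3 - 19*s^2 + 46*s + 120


(1) = (k + 2)*(k^2 + 4*k + 4) = (k + 2)^2*(k + 2)
(2) = (v + 3)*(v^4 - 2*v^3 - 15*v^2 + 36*v) = (v + 3)*(v + 4)*(v^3 - 6*v^2 + 9*v) = v*(v + 3)*(v + 4)*(v^2 - 6*v + 9) = v*(v - 3)*(v + 3)*(v + 4)*(v - 3)
(3) = (o - 2)*(o^3 + 5*o^2 + 3*o - 9) = (o - 2)*(o + 3)*(o^2 + 2*o - 3) = (o - 2)*(o - 1)*(o + 3)*(o + 3)
(4) = (l)*(l^2 + 2*l - 3) = l*(l + 3)*(l - 1)
(5) = (s - 5)*(s^3 + s^2 - 14*s - 24) = (s - 5)*(s + 2)*(s^2 - s - 12) = (s - 5)*(s - 4)*(s + 2)*(s + 3)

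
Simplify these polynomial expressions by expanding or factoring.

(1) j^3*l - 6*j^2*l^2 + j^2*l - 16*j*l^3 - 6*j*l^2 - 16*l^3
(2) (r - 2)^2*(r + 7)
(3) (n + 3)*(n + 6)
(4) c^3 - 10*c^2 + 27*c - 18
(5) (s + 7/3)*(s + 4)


(1) = (j - 8*l)*(j + 2*l)*(j*l + l)
(2) = r^3 + 3*r^2 - 24*r + 28
(3) = n^2 + 9*n + 18
(4) = (c - 6)*(c - 3)*(c - 1)
(5) = s^2 + 19*s/3 + 28/3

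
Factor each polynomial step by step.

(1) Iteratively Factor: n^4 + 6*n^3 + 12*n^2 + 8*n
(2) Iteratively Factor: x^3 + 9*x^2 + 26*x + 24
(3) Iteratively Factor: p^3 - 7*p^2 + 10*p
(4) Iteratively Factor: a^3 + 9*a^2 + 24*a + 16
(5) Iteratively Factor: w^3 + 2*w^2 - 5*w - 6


(1) = (n + 2)*(n^3 + 4*n^2 + 4*n) = (n + 2)^2*(n^2 + 2*n) = (n + 2)^3*(n)
(2) = (x + 2)*(x^2 + 7*x + 12) = (x + 2)*(x + 3)*(x + 4)
(3) = (p - 5)*(p^2 - 2*p) = (p - 5)*(p - 2)*(p)
(4) = (a + 1)*(a^2 + 8*a + 16) = (a + 1)*(a + 4)*(a + 4)
(5) = (w - 2)*(w^2 + 4*w + 3) = (w - 2)*(w + 3)*(w + 1)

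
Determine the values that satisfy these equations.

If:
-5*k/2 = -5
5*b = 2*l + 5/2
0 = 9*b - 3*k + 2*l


Then:
b = 17/28
k = 2
l = 15/56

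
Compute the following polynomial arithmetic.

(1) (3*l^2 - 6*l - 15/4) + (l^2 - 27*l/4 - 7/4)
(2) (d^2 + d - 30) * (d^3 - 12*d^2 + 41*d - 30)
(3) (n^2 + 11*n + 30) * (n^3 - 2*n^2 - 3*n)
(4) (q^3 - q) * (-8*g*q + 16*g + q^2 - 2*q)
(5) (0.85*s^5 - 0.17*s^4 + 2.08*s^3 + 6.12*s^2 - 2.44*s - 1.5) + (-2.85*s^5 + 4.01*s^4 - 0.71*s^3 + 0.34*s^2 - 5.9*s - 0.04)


(1) = 4*l^2 - 51*l/4 - 11/2
(2) = d^5 - 11*d^4 - d^3 + 371*d^2 - 1260*d + 900
(3) = n^5 + 9*n^4 + 5*n^3 - 93*n^2 - 90*n
(4) = -8*g*q^4 + 16*g*q^3 + 8*g*q^2 - 16*g*q + q^5 - 2*q^4 - q^3 + 2*q^2
(5) = -2.0*s^5 + 3.84*s^4 + 1.37*s^3 + 6.46*s^2 - 8.34*s - 1.54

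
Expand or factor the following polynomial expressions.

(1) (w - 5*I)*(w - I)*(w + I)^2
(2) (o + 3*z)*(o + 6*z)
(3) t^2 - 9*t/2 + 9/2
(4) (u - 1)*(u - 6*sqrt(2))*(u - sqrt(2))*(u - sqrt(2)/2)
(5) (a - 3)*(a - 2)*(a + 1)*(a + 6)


(1) = w^4 - 4*I*w^3 + 6*w^2 - 4*I*w + 5
(2) = o^2 + 9*o*z + 18*z^2
(3) = (t - 3)*(t - 3/2)
(4) = u^4 - 15*sqrt(2)*u^3/2 - u^3 + 15*sqrt(2)*u^2/2 + 19*u^2 - 19*u - 6*sqrt(2)*u + 6*sqrt(2)
(5) = a^4 + 2*a^3 - 23*a^2 + 12*a + 36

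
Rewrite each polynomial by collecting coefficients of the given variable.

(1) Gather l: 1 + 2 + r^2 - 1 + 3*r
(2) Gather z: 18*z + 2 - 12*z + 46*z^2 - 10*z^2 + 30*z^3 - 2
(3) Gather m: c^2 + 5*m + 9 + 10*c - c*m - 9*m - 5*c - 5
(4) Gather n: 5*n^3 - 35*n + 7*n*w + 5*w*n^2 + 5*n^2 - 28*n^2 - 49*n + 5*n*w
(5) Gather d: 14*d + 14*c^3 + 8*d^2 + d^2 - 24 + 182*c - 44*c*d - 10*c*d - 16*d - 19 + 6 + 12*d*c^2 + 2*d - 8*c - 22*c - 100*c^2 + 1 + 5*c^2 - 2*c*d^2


(1) = r^2 + 3*r + 2
(2) = 30*z^3 + 36*z^2 + 6*z
(3) = c^2 + 5*c + m*(-c - 4) + 4
(4) = 5*n^3 + n^2*(5*w - 23) + n*(12*w - 84)
(5) = 14*c^3 - 95*c^2 + 152*c + d^2*(9 - 2*c) + d*(12*c^2 - 54*c) - 36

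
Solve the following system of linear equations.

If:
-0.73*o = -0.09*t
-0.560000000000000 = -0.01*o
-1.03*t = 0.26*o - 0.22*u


Then:
o = 56.00
t = 454.22
u = 2192.77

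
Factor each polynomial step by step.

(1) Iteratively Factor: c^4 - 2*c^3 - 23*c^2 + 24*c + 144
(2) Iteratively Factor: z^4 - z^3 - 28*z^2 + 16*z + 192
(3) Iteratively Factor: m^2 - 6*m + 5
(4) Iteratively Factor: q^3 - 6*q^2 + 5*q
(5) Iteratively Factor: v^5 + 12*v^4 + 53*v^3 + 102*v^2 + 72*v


(1) = (c - 4)*(c^3 + 2*c^2 - 15*c - 36) = (c - 4)*(c + 3)*(c^2 - c - 12) = (c - 4)*(c + 3)^2*(c - 4)
(2) = (z - 4)*(z^3 + 3*z^2 - 16*z - 48) = (z - 4)^2*(z^2 + 7*z + 12) = (z - 4)^2*(z + 4)*(z + 3)
(3) = (m - 5)*(m - 1)
(4) = (q)*(q^2 - 6*q + 5) = q*(q - 1)*(q - 5)
(5) = (v + 2)*(v^4 + 10*v^3 + 33*v^2 + 36*v) = (v + 2)*(v + 4)*(v^3 + 6*v^2 + 9*v) = v*(v + 2)*(v + 4)*(v^2 + 6*v + 9) = v*(v + 2)*(v + 3)*(v + 4)*(v + 3)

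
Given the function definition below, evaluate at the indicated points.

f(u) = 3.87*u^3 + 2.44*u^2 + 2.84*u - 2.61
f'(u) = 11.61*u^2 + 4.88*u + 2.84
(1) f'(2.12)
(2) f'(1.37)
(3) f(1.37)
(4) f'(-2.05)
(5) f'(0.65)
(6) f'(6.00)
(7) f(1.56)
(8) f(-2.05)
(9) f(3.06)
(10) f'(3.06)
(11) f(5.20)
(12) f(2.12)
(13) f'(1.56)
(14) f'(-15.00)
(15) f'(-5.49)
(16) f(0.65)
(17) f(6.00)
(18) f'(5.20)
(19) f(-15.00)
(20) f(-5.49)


(1) = 65.37
(2) = 31.32
(3) = 15.81
(4) = 41.63
(5) = 10.92
(6) = 450.08
(7) = 22.45
(8) = -31.52
(9) = 139.81
(10) = 126.48
(11) = 622.29
(12) = 51.25
(13) = 38.71
(14) = 2541.89
(15) = 325.98
(16) = 1.33
(17) = 938.19
(18) = 342.15
(19) = -12557.46
(20) = -585.03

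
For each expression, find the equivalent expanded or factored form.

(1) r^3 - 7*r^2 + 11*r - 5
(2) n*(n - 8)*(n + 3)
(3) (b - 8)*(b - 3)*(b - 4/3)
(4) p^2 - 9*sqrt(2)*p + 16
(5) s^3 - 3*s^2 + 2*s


(1) = (r - 5)*(r - 1)^2
(2) = n^3 - 5*n^2 - 24*n
(3) = b^3 - 37*b^2/3 + 116*b/3 - 32
(4) = (p - 8*sqrt(2))*(p - sqrt(2))
(5) = s*(s - 2)*(s - 1)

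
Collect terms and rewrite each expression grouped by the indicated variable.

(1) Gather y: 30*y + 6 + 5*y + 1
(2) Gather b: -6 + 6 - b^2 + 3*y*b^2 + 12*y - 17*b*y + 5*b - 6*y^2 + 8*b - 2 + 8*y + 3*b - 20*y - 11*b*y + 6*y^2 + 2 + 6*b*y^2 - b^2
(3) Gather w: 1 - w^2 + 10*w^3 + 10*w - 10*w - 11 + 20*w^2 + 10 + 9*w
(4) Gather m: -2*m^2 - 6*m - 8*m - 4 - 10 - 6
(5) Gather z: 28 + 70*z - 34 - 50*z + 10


(1) = 35*y + 7
(2) = b^2*(3*y - 2) + b*(6*y^2 - 28*y + 16)
(3) = 10*w^3 + 19*w^2 + 9*w
(4) = -2*m^2 - 14*m - 20
(5) = 20*z + 4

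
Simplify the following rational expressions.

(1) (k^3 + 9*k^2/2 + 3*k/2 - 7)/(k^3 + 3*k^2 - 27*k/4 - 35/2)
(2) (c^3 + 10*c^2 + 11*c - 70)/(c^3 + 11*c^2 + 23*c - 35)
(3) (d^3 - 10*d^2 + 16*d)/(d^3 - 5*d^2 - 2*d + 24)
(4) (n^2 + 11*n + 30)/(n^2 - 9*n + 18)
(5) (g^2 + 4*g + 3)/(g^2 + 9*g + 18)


(1) = (2*k - 2)/(2*k - 5)
(2) = (c - 2)/(c - 1)
(3) = (d^3 - 10*d^2 + 16*d)/(d^3 - 5*d^2 - 2*d + 24)
(4) = (n^2 + 11*n + 30)/(n^2 - 9*n + 18)
(5) = (g + 1)/(g + 6)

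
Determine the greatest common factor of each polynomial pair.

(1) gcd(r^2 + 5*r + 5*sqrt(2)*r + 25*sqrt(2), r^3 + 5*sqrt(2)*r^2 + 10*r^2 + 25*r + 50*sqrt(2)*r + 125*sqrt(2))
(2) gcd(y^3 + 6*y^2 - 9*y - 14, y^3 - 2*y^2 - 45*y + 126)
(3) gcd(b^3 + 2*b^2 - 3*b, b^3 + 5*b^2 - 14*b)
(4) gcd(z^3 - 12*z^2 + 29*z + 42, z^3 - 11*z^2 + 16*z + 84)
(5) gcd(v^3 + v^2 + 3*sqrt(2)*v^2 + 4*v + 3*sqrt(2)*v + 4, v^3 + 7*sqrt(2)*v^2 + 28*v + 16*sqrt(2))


(1) = gcd((r + 5)*(r + 5*sqrt(2)), (r + 5)^2*(r + 5*sqrt(2))) = r^2 + r*(5 + 5*sqrt(2)) + 25*sqrt(2)
(2) = gcd((y - 2)*(y + 1)*(y + 7), (y - 6)*(y - 3)*(y + 7)) = y + 7
(3) = gcd(b*(b - 1)*(b + 3), b*(b - 2)*(b + 7)) = b
(4) = z^2 - 13*z + 42
(5) = v^2 + 3*sqrt(2)*v + 4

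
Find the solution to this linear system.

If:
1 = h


Then:
h = 1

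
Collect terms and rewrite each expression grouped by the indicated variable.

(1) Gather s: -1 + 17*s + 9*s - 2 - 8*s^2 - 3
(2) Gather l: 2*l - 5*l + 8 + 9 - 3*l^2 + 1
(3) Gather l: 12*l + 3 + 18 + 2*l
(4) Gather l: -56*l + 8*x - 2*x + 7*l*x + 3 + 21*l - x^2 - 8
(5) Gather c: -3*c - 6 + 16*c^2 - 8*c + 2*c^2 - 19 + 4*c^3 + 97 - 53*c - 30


(1) = -8*s^2 + 26*s - 6
(2) = -3*l^2 - 3*l + 18
(3) = 14*l + 21
(4) = l*(7*x - 35) - x^2 + 6*x - 5
(5) = 4*c^3 + 18*c^2 - 64*c + 42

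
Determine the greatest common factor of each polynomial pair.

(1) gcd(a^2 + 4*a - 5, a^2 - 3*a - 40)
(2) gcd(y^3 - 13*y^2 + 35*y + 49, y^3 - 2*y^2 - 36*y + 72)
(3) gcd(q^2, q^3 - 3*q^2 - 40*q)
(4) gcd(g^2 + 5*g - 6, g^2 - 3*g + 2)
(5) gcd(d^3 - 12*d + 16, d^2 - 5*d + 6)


(1) = a + 5
(2) = gcd((y - 7)^2*(y + 1), (y - 6)*(y - 2)*(y + 6)) = 1
(3) = q
(4) = gcd((g - 1)*(g + 6), (g - 2)*(g - 1)) = g - 1
(5) = gcd((d - 2)^2*(d + 4), (d - 3)*(d - 2)) = d - 2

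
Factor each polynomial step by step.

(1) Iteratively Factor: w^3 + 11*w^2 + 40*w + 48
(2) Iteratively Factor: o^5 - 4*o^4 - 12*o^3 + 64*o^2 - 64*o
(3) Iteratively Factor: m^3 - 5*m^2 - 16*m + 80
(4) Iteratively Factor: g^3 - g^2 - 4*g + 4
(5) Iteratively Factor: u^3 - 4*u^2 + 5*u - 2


(1) = (w + 3)*(w^2 + 8*w + 16) = (w + 3)*(w + 4)*(w + 4)
(2) = (o - 4)*(o^4 - 12*o^2 + 16*o) = (o - 4)*(o - 2)*(o^3 + 2*o^2 - 8*o) = (o - 4)*(o - 2)*(o + 4)*(o^2 - 2*o) = o*(o - 4)*(o - 2)*(o + 4)*(o - 2)
(3) = (m - 5)*(m^2 - 16) = (m - 5)*(m - 4)*(m + 4)
(4) = (g + 2)*(g^2 - 3*g + 2) = (g - 1)*(g + 2)*(g - 2)
(5) = (u - 2)*(u^2 - 2*u + 1) = (u - 2)*(u - 1)*(u - 1)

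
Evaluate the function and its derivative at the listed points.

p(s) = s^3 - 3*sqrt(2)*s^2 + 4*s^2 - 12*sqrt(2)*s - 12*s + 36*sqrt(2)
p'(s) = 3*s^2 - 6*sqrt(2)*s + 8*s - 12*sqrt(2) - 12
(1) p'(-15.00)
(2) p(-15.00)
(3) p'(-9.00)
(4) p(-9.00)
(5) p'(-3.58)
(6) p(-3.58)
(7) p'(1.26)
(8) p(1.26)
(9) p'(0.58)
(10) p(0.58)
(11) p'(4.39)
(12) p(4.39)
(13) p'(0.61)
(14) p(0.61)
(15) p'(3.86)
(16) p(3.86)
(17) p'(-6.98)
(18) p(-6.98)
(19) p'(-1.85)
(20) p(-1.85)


(1) = 653.31
(2) = -2944.12
(3) = 218.40
(4) = -437.01
(5) = 11.22
(6) = 105.63
(7) = -24.82
(8) = 16.02
(9) = -28.24
(10) = 34.22
(11) = 26.72
(12) = 3.66
(13) = -28.15
(14) = 33.38
(15) = 13.86
(16) = -7.02
(17) = 120.58
(18) = -98.76
(19) = -17.81
(20) = 97.35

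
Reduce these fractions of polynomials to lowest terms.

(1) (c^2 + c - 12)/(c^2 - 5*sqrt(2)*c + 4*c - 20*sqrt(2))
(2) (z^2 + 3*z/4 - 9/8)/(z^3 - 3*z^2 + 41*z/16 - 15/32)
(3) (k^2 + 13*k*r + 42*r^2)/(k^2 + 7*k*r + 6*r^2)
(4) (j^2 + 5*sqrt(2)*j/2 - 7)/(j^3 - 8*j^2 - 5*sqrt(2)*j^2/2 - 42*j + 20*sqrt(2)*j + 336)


(1) = (c - 3)/(c - 5*sqrt(2))
(2) = (32*z^2 + 24*z - 36)/(32*z^3 - 96*z^2 + 82*z - 15)
(3) = (k + 7*r)/(k + r)
(4) = (4*j - 4*sqrt(2))/(4*j^2 + j*(-24*sqrt(2) - 32) + 192*sqrt(2))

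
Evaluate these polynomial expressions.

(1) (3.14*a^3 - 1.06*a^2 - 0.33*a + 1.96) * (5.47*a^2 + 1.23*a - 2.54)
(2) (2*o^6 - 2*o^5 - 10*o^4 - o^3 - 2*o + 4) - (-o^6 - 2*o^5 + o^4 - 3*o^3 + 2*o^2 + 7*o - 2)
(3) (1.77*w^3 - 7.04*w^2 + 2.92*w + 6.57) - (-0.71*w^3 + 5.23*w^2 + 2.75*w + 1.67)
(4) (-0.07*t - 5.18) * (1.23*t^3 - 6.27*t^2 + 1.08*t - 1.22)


(1) = 17.1758*a^5 - 1.936*a^4 - 11.0845*a^3 + 13.0077*a^2 + 3.249*a - 4.9784
(2) = 3*o^6 - 11*o^4 + 2*o^3 - 2*o^2 - 9*o + 6
(3) = 2.48*w^3 - 12.27*w^2 + 0.17*w + 4.9
(4) = -0.0861*t^4 - 5.9325*t^3 + 32.403*t^2 - 5.509*t + 6.3196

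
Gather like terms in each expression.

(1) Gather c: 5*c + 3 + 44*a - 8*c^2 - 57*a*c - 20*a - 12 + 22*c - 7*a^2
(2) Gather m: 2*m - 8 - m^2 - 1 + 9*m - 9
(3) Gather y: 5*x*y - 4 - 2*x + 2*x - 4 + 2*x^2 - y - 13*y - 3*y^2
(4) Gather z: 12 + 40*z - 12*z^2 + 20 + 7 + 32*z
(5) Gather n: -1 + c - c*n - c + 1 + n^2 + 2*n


(1) = -7*a^2 + 24*a - 8*c^2 + c*(27 - 57*a) - 9
(2) = -m^2 + 11*m - 18
(3) = 2*x^2 - 3*y^2 + y*(5*x - 14) - 8
(4) = -12*z^2 + 72*z + 39
(5) = n^2 + n*(2 - c)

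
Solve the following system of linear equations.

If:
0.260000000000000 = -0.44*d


Then:
d = -0.59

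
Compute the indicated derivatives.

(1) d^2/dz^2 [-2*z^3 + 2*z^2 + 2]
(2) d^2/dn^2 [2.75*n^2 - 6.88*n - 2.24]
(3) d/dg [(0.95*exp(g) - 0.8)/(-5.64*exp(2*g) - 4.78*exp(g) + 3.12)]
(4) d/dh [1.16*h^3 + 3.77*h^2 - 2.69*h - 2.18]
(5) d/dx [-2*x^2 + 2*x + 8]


(1) = 4 - 12*z
(2) = 5.50000000000000
(3) = (5.358*exp(2*g) - 9.024*exp(g) - 0.86)*exp(g)/(31.8096*exp(4*g) + 53.9184*exp(3*g) - 12.3452*exp(2*g) - 29.8272*exp(g) + 9.7344)
(4) = 3.48*h^2 + 7.54*h - 2.69
(5) = 2 - 4*x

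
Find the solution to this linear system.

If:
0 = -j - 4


Then:
j = -4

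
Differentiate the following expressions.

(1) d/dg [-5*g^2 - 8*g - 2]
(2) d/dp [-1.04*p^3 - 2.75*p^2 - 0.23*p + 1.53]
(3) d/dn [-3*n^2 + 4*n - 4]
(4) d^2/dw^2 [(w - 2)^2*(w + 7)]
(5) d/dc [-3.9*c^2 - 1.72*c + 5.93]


(1) = -10*g - 8
(2) = -3.12*p^2 - 5.5*p - 0.23
(3) = 4 - 6*n
(4) = 6*w + 6
(5) = -7.8*c - 1.72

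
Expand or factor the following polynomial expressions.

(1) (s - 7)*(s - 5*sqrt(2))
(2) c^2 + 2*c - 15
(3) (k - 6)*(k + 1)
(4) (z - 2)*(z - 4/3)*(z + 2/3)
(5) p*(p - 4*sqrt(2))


(1) = s^2 - 5*sqrt(2)*s - 7*s + 35*sqrt(2)
(2) = (c - 3)*(c + 5)
(3) = k^2 - 5*k - 6
(4) = z^3 - 8*z^2/3 + 4*z/9 + 16/9
(5) = p^2 - 4*sqrt(2)*p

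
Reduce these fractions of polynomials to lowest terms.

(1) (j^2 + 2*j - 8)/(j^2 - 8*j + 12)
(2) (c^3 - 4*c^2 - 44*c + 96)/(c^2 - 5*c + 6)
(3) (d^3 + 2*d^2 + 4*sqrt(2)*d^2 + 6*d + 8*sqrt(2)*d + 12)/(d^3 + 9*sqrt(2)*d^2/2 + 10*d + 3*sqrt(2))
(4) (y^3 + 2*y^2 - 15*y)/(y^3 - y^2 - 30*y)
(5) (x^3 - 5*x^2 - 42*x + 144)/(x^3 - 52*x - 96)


(1) = (j + 4)/(j - 6)
(2) = (c^2 - 2*c - 48)/(c - 3)
(3) = (2*d + 4)/(2*d + sqrt(2))
(4) = (y - 3)/(y - 6)
(5) = (x - 3)/(x + 2)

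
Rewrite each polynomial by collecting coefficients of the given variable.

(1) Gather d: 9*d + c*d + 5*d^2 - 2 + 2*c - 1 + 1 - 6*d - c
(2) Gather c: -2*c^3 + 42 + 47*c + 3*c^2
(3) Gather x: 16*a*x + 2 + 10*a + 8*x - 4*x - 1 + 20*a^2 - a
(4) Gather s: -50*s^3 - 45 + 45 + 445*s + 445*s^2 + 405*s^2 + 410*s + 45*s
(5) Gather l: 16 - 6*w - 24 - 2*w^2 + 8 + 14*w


(1) = c + 5*d^2 + d*(c + 3) - 2
(2) = -2*c^3 + 3*c^2 + 47*c + 42
(3) = 20*a^2 + 9*a + x*(16*a + 4) + 1
(4) = -50*s^3 + 850*s^2 + 900*s
(5) = -2*w^2 + 8*w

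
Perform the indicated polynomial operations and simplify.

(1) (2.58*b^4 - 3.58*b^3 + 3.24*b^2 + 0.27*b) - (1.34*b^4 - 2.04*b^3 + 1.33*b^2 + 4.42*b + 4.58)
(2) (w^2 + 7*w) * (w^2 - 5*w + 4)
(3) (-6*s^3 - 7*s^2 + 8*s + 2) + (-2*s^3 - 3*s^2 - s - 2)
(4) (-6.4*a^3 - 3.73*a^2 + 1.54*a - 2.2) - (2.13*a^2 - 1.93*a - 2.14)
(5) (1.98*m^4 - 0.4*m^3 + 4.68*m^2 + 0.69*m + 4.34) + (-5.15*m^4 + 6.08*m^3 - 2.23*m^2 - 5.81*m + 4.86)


(1) = 1.24*b^4 - 1.54*b^3 + 1.91*b^2 - 4.15*b - 4.58
(2) = w^4 + 2*w^3 - 31*w^2 + 28*w
(3) = -8*s^3 - 10*s^2 + 7*s
(4) = -6.4*a^3 - 5.86*a^2 + 3.47*a - 0.06
(5) = -3.17*m^4 + 5.68*m^3 + 2.45*m^2 - 5.12*m + 9.2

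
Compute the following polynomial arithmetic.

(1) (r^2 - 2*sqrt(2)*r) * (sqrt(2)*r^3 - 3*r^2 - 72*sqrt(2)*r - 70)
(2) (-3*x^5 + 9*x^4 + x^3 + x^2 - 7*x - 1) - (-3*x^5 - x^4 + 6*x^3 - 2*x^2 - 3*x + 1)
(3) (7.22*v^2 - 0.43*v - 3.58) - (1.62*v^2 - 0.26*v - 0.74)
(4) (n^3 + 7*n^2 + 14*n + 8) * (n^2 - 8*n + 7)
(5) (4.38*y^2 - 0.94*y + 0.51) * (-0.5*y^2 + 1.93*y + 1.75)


(1) = sqrt(2)*r^5 - 7*r^4 - 66*sqrt(2)*r^3 + 218*r^2 + 140*sqrt(2)*r
(2) = 10*x^4 - 5*x^3 + 3*x^2 - 4*x - 2
(3) = 5.6*v^2 - 0.17*v - 2.84
(4) = n^5 - n^4 - 35*n^3 - 55*n^2 + 34*n + 56
(5) = -2.19*y^4 + 8.9234*y^3 + 5.5958*y^2 - 0.6607*y + 0.8925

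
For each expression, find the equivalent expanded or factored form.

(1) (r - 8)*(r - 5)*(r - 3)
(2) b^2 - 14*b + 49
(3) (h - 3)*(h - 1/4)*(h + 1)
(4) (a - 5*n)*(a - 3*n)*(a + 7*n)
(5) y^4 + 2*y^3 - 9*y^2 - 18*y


(1) = r^3 - 16*r^2 + 79*r - 120
(2) = (b - 7)^2
(3) = h^3 - 9*h^2/4 - 5*h/2 + 3/4
(4) = a^3 - a^2*n - 41*a*n^2 + 105*n^3
(5) = y*(y - 3)*(y + 2)*(y + 3)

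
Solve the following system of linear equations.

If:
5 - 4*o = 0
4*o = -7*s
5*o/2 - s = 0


Then:
No Solution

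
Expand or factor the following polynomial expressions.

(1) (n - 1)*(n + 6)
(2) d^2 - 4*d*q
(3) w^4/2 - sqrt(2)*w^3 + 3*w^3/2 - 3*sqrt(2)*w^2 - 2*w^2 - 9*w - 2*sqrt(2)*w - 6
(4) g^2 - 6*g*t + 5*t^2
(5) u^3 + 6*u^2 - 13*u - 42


(1) = n^2 + 5*n - 6
(2) = d*(d - 4*q)
(3) = (w/2 + 1)*(w + 1)*(w - 3*sqrt(2))*(w + sqrt(2))
(4) = (g - 5*t)*(g - t)
(5) = (u - 3)*(u + 2)*(u + 7)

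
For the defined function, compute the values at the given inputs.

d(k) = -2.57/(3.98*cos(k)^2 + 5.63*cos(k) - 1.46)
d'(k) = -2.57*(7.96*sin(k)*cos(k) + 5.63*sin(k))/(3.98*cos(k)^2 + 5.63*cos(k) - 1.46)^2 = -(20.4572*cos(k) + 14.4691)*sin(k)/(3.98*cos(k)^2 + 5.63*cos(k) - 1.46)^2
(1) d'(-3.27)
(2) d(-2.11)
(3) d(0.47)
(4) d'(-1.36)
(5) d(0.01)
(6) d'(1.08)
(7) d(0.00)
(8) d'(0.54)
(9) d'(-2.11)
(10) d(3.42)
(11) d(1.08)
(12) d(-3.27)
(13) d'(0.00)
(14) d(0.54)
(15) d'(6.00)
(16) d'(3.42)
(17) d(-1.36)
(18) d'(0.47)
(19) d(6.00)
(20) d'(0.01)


(1) = 0.08
(2) = 0.78
(3) = -0.38
(4) = 1579.52
(5) = -0.32
(6) = -4.93
(7) = -0.32
(8) = -0.42
(9) = 0.31
(10) = 0.80
(11) = -1.24
(12) = 0.82
(13) = 0.00
(14) = -0.41
(15) = 0.16
(16) = -0.14
(17) = 23.85
(18) = -0.33
(19) = -0.34
(20) = -0.01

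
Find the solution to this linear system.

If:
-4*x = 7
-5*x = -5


Then:
No Solution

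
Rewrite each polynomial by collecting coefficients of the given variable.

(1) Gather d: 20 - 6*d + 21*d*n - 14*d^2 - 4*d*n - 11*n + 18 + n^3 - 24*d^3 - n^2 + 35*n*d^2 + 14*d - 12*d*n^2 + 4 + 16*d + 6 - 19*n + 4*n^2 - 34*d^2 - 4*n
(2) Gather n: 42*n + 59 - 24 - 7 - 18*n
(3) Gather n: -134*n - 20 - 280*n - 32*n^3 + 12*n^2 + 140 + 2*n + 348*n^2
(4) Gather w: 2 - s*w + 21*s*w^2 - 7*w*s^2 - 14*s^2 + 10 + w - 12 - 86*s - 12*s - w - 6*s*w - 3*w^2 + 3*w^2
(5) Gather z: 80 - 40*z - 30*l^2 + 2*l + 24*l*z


(1) = -24*d^3 + d^2*(35*n - 48) + d*(-12*n^2 + 17*n + 24) + n^3 + 3*n^2 - 34*n + 48
(2) = 24*n + 28
(3) = -32*n^3 + 360*n^2 - 412*n + 120
(4) = -14*s^2 + 21*s*w^2 - 98*s + w*(-7*s^2 - 7*s)
(5) = -30*l^2 + 2*l + z*(24*l - 40) + 80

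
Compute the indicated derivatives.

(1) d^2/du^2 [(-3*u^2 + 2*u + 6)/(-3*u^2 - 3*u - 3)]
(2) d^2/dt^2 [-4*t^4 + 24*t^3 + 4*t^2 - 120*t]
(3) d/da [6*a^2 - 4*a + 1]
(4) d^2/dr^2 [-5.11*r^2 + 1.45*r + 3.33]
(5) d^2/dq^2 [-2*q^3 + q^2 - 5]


(1) = 2*(-5*u^3 - 27*u^2 - 12*u + 5)/(3*(u^6 + 3*u^5 + 6*u^4 + 7*u^3 + 6*u^2 + 3*u + 1))
(2) = -48*t^2 + 144*t + 8
(3) = 12*a - 4
(4) = -10.2200000000000
(5) = 2 - 12*q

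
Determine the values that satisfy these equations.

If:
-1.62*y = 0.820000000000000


Then:
y = -0.51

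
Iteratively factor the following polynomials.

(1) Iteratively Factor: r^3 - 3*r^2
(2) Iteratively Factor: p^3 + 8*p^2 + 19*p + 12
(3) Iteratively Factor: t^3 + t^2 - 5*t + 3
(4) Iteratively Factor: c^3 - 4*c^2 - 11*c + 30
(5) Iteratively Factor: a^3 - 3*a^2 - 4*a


(1) = (r)*(r^2 - 3*r) = r*(r - 3)*(r)
(2) = (p + 4)*(p^2 + 4*p + 3) = (p + 1)*(p + 4)*(p + 3)
(3) = (t - 1)*(t^2 + 2*t - 3) = (t - 1)*(t + 3)*(t - 1)
(4) = (c + 3)*(c^2 - 7*c + 10) = (c - 5)*(c + 3)*(c - 2)
(5) = (a)*(a^2 - 3*a - 4) = a*(a - 4)*(a + 1)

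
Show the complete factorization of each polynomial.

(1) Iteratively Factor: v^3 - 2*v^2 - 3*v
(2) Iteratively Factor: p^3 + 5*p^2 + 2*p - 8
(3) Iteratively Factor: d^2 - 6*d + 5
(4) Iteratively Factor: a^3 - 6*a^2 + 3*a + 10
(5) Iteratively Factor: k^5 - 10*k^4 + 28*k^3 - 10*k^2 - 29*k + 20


(1) = (v + 1)*(v^2 - 3*v) = (v - 3)*(v + 1)*(v)
(2) = (p + 2)*(p^2 + 3*p - 4) = (p + 2)*(p + 4)*(p - 1)
(3) = (d - 1)*(d - 5)
(4) = (a - 2)*(a^2 - 4*a - 5) = (a - 2)*(a + 1)*(a - 5)
(5) = (k - 4)*(k^4 - 6*k^3 + 4*k^2 + 6*k - 5) = (k - 4)*(k - 1)*(k^3 - 5*k^2 - k + 5) = (k - 4)*(k - 1)^2*(k^2 - 4*k - 5) = (k - 4)*(k - 1)^2*(k + 1)*(k - 5)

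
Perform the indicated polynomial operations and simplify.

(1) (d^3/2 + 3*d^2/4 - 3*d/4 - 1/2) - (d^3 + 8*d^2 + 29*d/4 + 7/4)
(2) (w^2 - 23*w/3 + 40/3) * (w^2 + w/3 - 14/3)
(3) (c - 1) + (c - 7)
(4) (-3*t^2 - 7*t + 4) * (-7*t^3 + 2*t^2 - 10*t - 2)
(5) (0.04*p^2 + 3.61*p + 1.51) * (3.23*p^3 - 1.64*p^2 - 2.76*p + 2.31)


(1) = -d^3/2 - 29*d^2/4 - 8*d - 9/4
(2) = w^4 - 22*w^3/3 + 55*w^2/9 + 362*w/9 - 560/9
(3) = 2*c - 8
(4) = 21*t^5 + 43*t^4 - 12*t^3 + 84*t^2 - 26*t - 8
(5) = 0.1292*p^5 + 11.5947*p^4 - 1.1535*p^3 - 12.3476*p^2 + 4.1715*p + 3.4881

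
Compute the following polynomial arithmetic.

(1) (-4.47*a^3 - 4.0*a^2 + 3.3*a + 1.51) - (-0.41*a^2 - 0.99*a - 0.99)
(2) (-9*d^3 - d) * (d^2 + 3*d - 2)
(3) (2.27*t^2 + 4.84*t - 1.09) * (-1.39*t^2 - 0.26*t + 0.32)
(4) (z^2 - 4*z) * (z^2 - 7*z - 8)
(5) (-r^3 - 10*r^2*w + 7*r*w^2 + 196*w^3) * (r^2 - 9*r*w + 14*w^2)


(1) = -4.47*a^3 - 3.59*a^2 + 4.29*a + 2.5
(2) = -9*d^5 - 27*d^4 + 17*d^3 - 3*d^2 + 2*d
(3) = -3.1553*t^4 - 7.3178*t^3 + 0.9831*t^2 + 1.8322*t - 0.3488
(4) = z^4 - 11*z^3 + 20*z^2 + 32*z
(5) = -r^5 - r^4*w + 83*r^3*w^2 - 7*r^2*w^3 - 1666*r*w^4 + 2744*w^5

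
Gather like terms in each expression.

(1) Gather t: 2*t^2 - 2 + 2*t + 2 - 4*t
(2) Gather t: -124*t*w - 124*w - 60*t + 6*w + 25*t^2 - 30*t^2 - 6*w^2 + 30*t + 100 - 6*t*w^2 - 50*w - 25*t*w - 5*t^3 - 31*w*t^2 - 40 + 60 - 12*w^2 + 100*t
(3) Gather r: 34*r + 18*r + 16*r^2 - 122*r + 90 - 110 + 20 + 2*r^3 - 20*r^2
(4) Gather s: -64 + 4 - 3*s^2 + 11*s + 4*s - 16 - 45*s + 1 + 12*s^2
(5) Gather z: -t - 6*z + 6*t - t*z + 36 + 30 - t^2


(1) = 2*t^2 - 2*t
(2) = -5*t^3 + t^2*(-31*w - 5) + t*(-6*w^2 - 149*w + 70) - 18*w^2 - 168*w + 120
(3) = 2*r^3 - 4*r^2 - 70*r
(4) = 9*s^2 - 30*s - 75
(5) = -t^2 + 5*t + z*(-t - 6) + 66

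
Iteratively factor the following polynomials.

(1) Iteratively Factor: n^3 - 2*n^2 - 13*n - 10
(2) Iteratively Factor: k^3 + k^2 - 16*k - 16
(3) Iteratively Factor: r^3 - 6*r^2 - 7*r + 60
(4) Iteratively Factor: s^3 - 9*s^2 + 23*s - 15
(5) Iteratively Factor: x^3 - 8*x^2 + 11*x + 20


(1) = (n - 5)*(n^2 + 3*n + 2) = (n - 5)*(n + 2)*(n + 1)
(2) = (k + 4)*(k^2 - 3*k - 4) = (k - 4)*(k + 4)*(k + 1)
(3) = (r - 4)*(r^2 - 2*r - 15) = (r - 5)*(r - 4)*(r + 3)
(4) = (s - 5)*(s^2 - 4*s + 3) = (s - 5)*(s - 1)*(s - 3)
(5) = (x + 1)*(x^2 - 9*x + 20) = (x - 4)*(x + 1)*(x - 5)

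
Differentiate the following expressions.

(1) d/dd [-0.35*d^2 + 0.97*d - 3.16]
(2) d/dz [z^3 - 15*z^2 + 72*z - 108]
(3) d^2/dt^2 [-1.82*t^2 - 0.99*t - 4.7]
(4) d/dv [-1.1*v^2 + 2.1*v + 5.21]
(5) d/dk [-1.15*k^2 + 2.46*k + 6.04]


(1) = 0.97 - 0.7*d
(2) = 3*z^2 - 30*z + 72
(3) = -3.64000000000000
(4) = 2.1 - 2.2*v
(5) = 2.46 - 2.3*k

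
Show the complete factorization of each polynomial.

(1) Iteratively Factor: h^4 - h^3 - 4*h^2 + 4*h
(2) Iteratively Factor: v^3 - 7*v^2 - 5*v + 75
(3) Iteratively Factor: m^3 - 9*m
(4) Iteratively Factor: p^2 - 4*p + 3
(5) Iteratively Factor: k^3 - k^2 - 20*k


(1) = (h - 1)*(h^3 - 4*h) = h*(h - 1)*(h^2 - 4) = h*(h - 2)*(h - 1)*(h + 2)
(2) = (v - 5)*(v^2 - 2*v - 15) = (v - 5)*(v + 3)*(v - 5)
(3) = (m - 3)*(m^2 + 3*m) = m*(m - 3)*(m + 3)
(4) = (p - 3)*(p - 1)
(5) = (k + 4)*(k^2 - 5*k) = k*(k + 4)*(k - 5)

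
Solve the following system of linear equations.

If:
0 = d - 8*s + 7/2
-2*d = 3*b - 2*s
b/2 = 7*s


Then:
b = 7/4
d = -5/2
s = 1/8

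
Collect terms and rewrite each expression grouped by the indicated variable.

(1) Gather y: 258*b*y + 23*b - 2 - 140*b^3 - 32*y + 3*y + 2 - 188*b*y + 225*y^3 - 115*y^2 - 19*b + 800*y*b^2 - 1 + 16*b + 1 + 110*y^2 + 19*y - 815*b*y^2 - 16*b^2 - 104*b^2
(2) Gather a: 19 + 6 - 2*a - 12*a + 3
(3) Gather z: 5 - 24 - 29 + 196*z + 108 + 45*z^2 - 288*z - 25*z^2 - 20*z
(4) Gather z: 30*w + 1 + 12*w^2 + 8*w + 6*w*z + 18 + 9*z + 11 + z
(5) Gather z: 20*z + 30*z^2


(1) = -140*b^3 - 120*b^2 + 20*b + 225*y^3 + y^2*(-815*b - 5) + y*(800*b^2 + 70*b - 10)
(2) = 28 - 14*a
(3) = 20*z^2 - 112*z + 60
(4) = 12*w^2 + 38*w + z*(6*w + 10) + 30
(5) = 30*z^2 + 20*z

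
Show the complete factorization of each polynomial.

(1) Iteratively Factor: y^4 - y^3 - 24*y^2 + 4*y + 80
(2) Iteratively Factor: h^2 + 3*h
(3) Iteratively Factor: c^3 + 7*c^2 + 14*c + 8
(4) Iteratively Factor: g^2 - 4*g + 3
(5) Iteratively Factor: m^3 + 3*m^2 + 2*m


(1) = (y - 5)*(y^3 + 4*y^2 - 4*y - 16) = (y - 5)*(y + 4)*(y^2 - 4) = (y - 5)*(y + 2)*(y + 4)*(y - 2)
(2) = (h + 3)*(h)
(3) = (c + 1)*(c^2 + 6*c + 8) = (c + 1)*(c + 2)*(c + 4)
(4) = (g - 3)*(g - 1)
(5) = (m + 2)*(m^2 + m) = m*(m + 2)*(m + 1)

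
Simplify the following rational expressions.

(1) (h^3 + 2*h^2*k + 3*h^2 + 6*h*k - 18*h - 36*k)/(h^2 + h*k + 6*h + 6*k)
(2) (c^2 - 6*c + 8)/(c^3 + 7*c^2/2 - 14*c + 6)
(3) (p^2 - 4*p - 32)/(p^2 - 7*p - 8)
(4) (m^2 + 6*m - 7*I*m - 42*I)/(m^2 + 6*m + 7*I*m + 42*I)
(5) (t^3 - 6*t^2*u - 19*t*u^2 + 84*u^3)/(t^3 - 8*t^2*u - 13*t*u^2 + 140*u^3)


(1) = (h^2 + 2*h*k - 3*h - 6*k)/(h + k)
(2) = (2*c - 8)/(2*c^2 + 11*c - 6)
(3) = (p + 4)/(p + 1)
(4) = (m - 7*I)/(m + 7*I)
(5) = (t - 3*u)/(t - 5*u)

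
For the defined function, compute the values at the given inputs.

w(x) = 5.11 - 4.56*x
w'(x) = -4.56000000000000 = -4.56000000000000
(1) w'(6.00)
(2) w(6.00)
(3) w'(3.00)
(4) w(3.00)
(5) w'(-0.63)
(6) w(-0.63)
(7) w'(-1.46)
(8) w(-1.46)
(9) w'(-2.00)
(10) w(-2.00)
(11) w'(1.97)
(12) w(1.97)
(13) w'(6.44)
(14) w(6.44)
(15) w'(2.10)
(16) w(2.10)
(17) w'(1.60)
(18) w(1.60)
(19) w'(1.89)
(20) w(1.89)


(1) = -4.56
(2) = -22.25
(3) = -4.56
(4) = -8.57
(5) = -4.56
(6) = 7.98
(7) = -4.56
(8) = 11.77
(9) = -4.56
(10) = 14.23
(11) = -4.56
(12) = -3.87
(13) = -4.56
(14) = -24.26
(15) = -4.56
(16) = -4.47
(17) = -4.56
(18) = -2.19
(19) = -4.56
(20) = -3.51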